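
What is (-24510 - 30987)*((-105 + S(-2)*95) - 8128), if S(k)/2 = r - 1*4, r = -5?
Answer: 551806671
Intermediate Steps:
S(k) = -18 (S(k) = 2*(-5 - 1*4) = 2*(-5 - 4) = 2*(-9) = -18)
(-24510 - 30987)*((-105 + S(-2)*95) - 8128) = (-24510 - 30987)*((-105 - 18*95) - 8128) = -55497*((-105 - 1710) - 8128) = -55497*(-1815 - 8128) = -55497*(-9943) = 551806671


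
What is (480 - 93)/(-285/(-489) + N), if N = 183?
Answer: 63081/29924 ≈ 2.1080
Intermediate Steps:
(480 - 93)/(-285/(-489) + N) = (480 - 93)/(-285/(-489) + 183) = 387/(-285*(-1/489) + 183) = 387/(95/163 + 183) = 387/(29924/163) = 387*(163/29924) = 63081/29924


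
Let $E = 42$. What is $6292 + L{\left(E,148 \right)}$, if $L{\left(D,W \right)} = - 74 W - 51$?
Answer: $-4711$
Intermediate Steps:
$L{\left(D,W \right)} = -51 - 74 W$
$6292 + L{\left(E,148 \right)} = 6292 - 11003 = -4711$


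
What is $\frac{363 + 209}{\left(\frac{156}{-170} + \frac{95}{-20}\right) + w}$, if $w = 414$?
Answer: $\frac{194480}{138833} \approx 1.4008$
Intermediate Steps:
$\frac{363 + 209}{\left(\frac{156}{-170} + \frac{95}{-20}\right) + w} = \frac{363 + 209}{\left(\frac{156}{-170} + \frac{95}{-20}\right) + 414} = \frac{572}{\left(156 \left(- \frac{1}{170}\right) + 95 \left(- \frac{1}{20}\right)\right) + 414} = \frac{572}{\left(- \frac{78}{85} - \frac{19}{4}\right) + 414} = \frac{572}{- \frac{1927}{340} + 414} = \frac{572}{\frac{138833}{340}} = 572 \cdot \frac{340}{138833} = \frac{194480}{138833}$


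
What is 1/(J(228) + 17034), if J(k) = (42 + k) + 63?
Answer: 1/17367 ≈ 5.7580e-5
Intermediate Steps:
J(k) = 105 + k
1/(J(228) + 17034) = 1/((105 + 228) + 17034) = 1/(333 + 17034) = 1/17367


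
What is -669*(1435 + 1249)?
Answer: -1795596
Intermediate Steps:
-669*(1435 + 1249) = -669*2684 = -1795596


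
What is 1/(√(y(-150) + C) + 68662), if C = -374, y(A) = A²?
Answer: 34331/2357224059 - √22126/4714448118 ≈ 1.4533e-5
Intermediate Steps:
1/(√(y(-150) + C) + 68662) = 1/(√((-150)² - 374) + 68662) = 1/(√(22500 - 374) + 68662) = 1/(√22126 + 68662) = 1/(68662 + √22126)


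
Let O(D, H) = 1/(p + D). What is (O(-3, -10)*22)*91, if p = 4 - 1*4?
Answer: -2002/3 ≈ -667.33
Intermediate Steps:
p = 0 (p = 4 - 4 = 0)
O(D, H) = 1/D (O(D, H) = 1/(0 + D) = 1/D)
(O(-3, -10)*22)*91 = (22/(-3))*91 = -1/3*22*91 = -22/3*91 = -2002/3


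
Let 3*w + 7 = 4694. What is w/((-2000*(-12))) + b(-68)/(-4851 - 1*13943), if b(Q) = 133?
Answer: 39255739/676584000 ≈ 0.058020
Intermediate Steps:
w = 4687/3 (w = -7/3 + (1/3)*4694 = -7/3 + 4694/3 = 4687/3 ≈ 1562.3)
w/((-2000*(-12))) + b(-68)/(-4851 - 1*13943) = 4687/(3*((-2000*(-12)))) + 133/(-4851 - 1*13943) = (4687/3)/24000 + 133/(-4851 - 13943) = (4687/3)*(1/24000) + 133/(-18794) = 4687/72000 + 133*(-1/18794) = 4687/72000 - 133/18794 = 39255739/676584000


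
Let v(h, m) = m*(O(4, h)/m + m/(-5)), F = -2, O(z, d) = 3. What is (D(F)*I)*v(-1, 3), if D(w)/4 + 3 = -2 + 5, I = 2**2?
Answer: 0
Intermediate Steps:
I = 4
v(h, m) = m*(3/m - m/5) (v(h, m) = m*(3/m + m/(-5)) = m*(3/m + m*(-1/5)) = m*(3/m - m/5))
D(w) = 0 (D(w) = -12 + 4*(-2 + 5) = -12 + 4*3 = -12 + 12 = 0)
(D(F)*I)*v(-1, 3) = (0*4)*(3 - 1/5*3**2) = 0*(3 - 1/5*9) = 0*(3 - 9/5) = 0*(6/5) = 0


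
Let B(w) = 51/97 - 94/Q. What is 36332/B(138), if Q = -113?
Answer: 398235052/14881 ≈ 26761.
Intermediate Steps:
B(w) = 14881/10961 (B(w) = 51/97 - 94/(-113) = 51*(1/97) - 94*(-1/113) = 51/97 + 94/113 = 14881/10961)
36332/B(138) = 36332/(14881/10961) = 36332*(10961/14881) = 398235052/14881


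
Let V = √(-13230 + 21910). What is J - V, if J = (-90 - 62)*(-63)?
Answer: 9576 - 2*√2170 ≈ 9482.8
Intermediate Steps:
V = 2*√2170 (V = √8680 = 2*√2170 ≈ 93.167)
J = 9576 (J = -152*(-63) = 9576)
J - V = 9576 - 2*√2170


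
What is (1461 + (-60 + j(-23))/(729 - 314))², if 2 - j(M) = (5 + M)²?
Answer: 367154800489/172225 ≈ 2.1318e+6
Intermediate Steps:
j(M) = 2 - (5 + M)²
(1461 + (-60 + j(-23))/(729 - 314))² = (1461 + (-60 + (2 - (5 - 23)²))/(729 - 314))² = (1461 + (-60 + (2 - 1*(-18)²))/415)² = (1461 + (-60 + (2 - 1*324))*(1/415))² = (1461 + (-60 + (2 - 324))*(1/415))² = (1461 + (-60 - 322)*(1/415))² = (1461 - 382*1/415)² = (1461 - 382/415)² = (605933/415)² = 367154800489/172225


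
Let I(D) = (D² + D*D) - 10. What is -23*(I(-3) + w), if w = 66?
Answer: -1702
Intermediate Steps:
I(D) = -10 + 2*D² (I(D) = (D² + D²) - 10 = 2*D² - 10 = -10 + 2*D²)
-23*(I(-3) + w) = -23*((-10 + 2*(-3)²) + 66) = -23*((-10 + 2*9) + 66) = -23*((-10 + 18) + 66) = -23*(8 + 66) = -23*74 = -1702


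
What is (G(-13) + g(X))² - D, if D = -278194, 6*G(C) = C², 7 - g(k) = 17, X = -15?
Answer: 10026865/36 ≈ 2.7852e+5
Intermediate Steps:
g(k) = -10 (g(k) = 7 - 1*17 = 7 - 17 = -10)
G(C) = C²/6
(G(-13) + g(X))² - D = ((⅙)*(-13)² - 10)² - 1*(-278194) = ((⅙)*169 - 10)² + 278194 = (169/6 - 10)² + 278194 = (109/6)² + 278194 = 11881/36 + 278194 = 10026865/36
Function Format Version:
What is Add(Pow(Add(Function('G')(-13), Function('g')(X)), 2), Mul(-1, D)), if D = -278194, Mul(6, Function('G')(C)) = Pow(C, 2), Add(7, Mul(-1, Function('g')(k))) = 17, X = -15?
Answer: Rational(10026865, 36) ≈ 2.7852e+5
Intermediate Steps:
Function('g')(k) = -10 (Function('g')(k) = Add(7, Mul(-1, 17)) = Add(7, -17) = -10)
Function('G')(C) = Mul(Rational(1, 6), Pow(C, 2))
Add(Pow(Add(Function('G')(-13), Function('g')(X)), 2), Mul(-1, D)) = Add(Pow(Add(Mul(Rational(1, 6), Pow(-13, 2)), -10), 2), Mul(-1, -278194)) = Add(Pow(Add(Mul(Rational(1, 6), 169), -10), 2), 278194) = Add(Pow(Add(Rational(169, 6), -10), 2), 278194) = Add(Pow(Rational(109, 6), 2), 278194) = Add(Rational(11881, 36), 278194) = Rational(10026865, 36)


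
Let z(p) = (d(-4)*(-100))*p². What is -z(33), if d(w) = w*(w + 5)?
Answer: -435600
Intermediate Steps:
d(w) = w*(5 + w)
z(p) = 400*p² (z(p) = (-4*(5 - 4)*(-100))*p² = (-4*1*(-100))*p² = (-4*(-100))*p² = 400*p²)
-z(33) = -400*33² = -400*1089 = -1*435600 = -435600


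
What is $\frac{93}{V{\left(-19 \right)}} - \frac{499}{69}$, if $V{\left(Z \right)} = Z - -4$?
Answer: $- \frac{4634}{345} \approx -13.432$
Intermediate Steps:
$V{\left(Z \right)} = 4 + Z$ ($V{\left(Z \right)} = Z + 4 = 4 + Z$)
$\frac{93}{V{\left(-19 \right)}} - \frac{499}{69} = \frac{93}{4 - 19} - \frac{499}{69} = \frac{93}{-15} - \frac{499}{69} = 93 \left(- \frac{1}{15}\right) - \frac{499}{69} = - \frac{31}{5} - \frac{499}{69} = - \frac{4634}{345}$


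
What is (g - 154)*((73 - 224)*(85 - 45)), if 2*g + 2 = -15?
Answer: 981500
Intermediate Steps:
g = -17/2 (g = -1 + (½)*(-15) = -1 - 15/2 = -17/2 ≈ -8.5000)
(g - 154)*((73 - 224)*(85 - 45)) = (-17/2 - 154)*((73 - 224)*(85 - 45)) = -(-49075)*40/2 = -325/2*(-6040) = 981500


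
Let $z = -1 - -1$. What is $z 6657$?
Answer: $0$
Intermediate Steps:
$z = 0$ ($z = -1 + 1 = 0$)
$z 6657 = 0 \cdot 6657 = 0$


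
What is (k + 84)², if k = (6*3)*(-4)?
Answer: 144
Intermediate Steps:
k = -72 (k = 18*(-4) = -72)
(k + 84)² = (-72 + 84)² = 12² = 144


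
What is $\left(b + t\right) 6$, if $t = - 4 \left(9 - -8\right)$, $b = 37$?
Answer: $-186$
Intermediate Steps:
$t = -68$ ($t = - 4 \left(9 + 8\right) = \left(-4\right) 17 = -68$)
$\left(b + t\right) 6 = \left(37 - 68\right) 6 = \left(-31\right) 6 = -186$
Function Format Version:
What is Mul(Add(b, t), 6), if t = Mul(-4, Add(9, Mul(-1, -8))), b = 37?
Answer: -186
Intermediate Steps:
t = -68 (t = Mul(-4, Add(9, 8)) = Mul(-4, 17) = -68)
Mul(Add(b, t), 6) = Mul(Add(37, -68), 6) = Mul(-31, 6) = -186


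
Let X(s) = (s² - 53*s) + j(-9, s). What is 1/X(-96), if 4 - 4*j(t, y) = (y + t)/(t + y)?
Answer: 4/57219 ≈ 6.9907e-5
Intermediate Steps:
j(t, y) = ¾ (j(t, y) = 1 - (y + t)/(4*(t + y)) = 1 - (t + y)/(4*(t + y)) = 1 - ¼*1 = 1 - ¼ = ¾)
X(s) = ¾ + s² - 53*s (X(s) = (s² - 53*s) + ¾ = ¾ + s² - 53*s)
1/X(-96) = 1/(¾ + (-96)² - 53*(-96)) = 1/(¾ + 9216 + 5088) = 1/(57219/4) = 4/57219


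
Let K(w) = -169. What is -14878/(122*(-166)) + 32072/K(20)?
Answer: -323503881/1711294 ≈ -189.04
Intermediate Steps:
-14878/(122*(-166)) + 32072/K(20) = -14878/(122*(-166)) + 32072/(-169) = -14878/(-20252) + 32072*(-1/169) = -14878*(-1/20252) - 32072/169 = 7439/10126 - 32072/169 = -323503881/1711294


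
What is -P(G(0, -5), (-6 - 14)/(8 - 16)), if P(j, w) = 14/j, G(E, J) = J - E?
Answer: 14/5 ≈ 2.8000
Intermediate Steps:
-P(G(0, -5), (-6 - 14)/(8 - 16)) = -14/(-5 - 1*0) = -14/(-5 + 0) = -14/(-5) = -14*(-1)/5 = -1*(-14/5) = 14/5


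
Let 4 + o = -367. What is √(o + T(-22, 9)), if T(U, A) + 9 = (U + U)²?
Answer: 2*√389 ≈ 39.446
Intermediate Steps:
o = -371 (o = -4 - 367 = -371)
T(U, A) = -9 + 4*U² (T(U, A) = -9 + (U + U)² = -9 + (2*U)² = -9 + 4*U²)
√(o + T(-22, 9)) = √(-371 + (-9 + 4*(-22)²)) = √(-371 + (-9 + 4*484)) = √(-371 + (-9 + 1936)) = √(-371 + 1927) = √1556 = 2*√389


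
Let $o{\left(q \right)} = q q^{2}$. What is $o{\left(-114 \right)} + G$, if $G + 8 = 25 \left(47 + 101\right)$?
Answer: $-1477852$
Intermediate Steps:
$o{\left(q \right)} = q^{3}$
$G = 3692$ ($G = -8 + 25 \left(47 + 101\right) = -8 + 25 \cdot 148 = -8 + 3700 = 3692$)
$o{\left(-114 \right)} + G = \left(-114\right)^{3} + 3692 = -1481544 + 3692 = -1477852$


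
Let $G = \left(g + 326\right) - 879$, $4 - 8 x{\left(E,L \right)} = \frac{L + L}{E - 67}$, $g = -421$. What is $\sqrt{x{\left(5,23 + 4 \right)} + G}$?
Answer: $\frac{i \sqrt{14966862}}{124} \approx 31.199 i$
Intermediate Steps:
$x{\left(E,L \right)} = \frac{1}{2} - \frac{L}{4 \left(-67 + E\right)}$ ($x{\left(E,L \right)} = \frac{1}{2} - \frac{\left(L + L\right) \frac{1}{E - 67}}{8} = \frac{1}{2} - \frac{2 L \frac{1}{-67 + E}}{8} = \frac{1}{2} - \frac{L}{4 \left(-67 + E\right)}$)
$G = -974$ ($G = \left(-421 + 326\right) - 879 = -95 - 879 = -974$)
$\sqrt{x{\left(5,23 + 4 \right)} + G} = \sqrt{\frac{-134 - \left(23 + 4\right) + 2 \cdot 5}{4 \left(-67 + 5\right)} - 974} = \sqrt{\frac{-134 - 27 + 10}{4 \left(-62\right)} - 974} = \sqrt{\frac{1}{4} \left(- \frac{1}{62}\right) \left(-134 - 27 + 10\right) - 974} = \sqrt{\frac{1}{4} \left(- \frac{1}{62}\right) \left(-151\right) - 974} = \sqrt{\frac{151}{248} - 974} = \sqrt{- \frac{241401}{248}} = \frac{i \sqrt{14966862}}{124}$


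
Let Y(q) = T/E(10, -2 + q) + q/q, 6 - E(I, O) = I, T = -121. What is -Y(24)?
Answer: -125/4 ≈ -31.250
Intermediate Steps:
E(I, O) = 6 - I
Y(q) = 125/4 (Y(q) = -121/(6 - 1*10) + q/q = -121/(6 - 10) + 1 = -121/(-4) + 1 = -121*(-¼) + 1 = 121/4 + 1 = 125/4)
-Y(24) = -1*125/4 = -125/4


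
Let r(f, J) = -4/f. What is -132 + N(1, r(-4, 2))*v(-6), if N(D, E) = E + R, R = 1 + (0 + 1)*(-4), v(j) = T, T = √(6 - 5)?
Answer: -134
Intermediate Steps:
T = 1 (T = √1 = 1)
v(j) = 1
R = -3 (R = 1 + 1*(-4) = 1 - 4 = -3)
N(D, E) = -3 + E (N(D, E) = E - 3 = -3 + E)
-132 + N(1, r(-4, 2))*v(-6) = -132 + (-3 - 4/(-4))*1 = -132 + (-3 - 4*(-¼))*1 = -132 + (-3 + 1)*1 = -132 - 2*1 = -132 - 2 = -134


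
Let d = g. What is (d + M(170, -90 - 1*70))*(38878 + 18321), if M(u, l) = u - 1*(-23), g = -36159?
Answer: -2057219234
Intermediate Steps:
M(u, l) = 23 + u (M(u, l) = u + 23 = 23 + u)
d = -36159
(d + M(170, -90 - 1*70))*(38878 + 18321) = (-36159 + (23 + 170))*(38878 + 18321) = (-36159 + 193)*57199 = -35966*57199 = -2057219234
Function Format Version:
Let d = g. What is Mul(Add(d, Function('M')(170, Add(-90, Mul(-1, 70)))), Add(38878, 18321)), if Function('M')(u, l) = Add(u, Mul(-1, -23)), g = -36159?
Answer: -2057219234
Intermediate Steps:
Function('M')(u, l) = Add(23, u) (Function('M')(u, l) = Add(u, 23) = Add(23, u))
d = -36159
Mul(Add(d, Function('M')(170, Add(-90, Mul(-1, 70)))), Add(38878, 18321)) = Mul(Add(-36159, Add(23, 170)), Add(38878, 18321)) = Mul(Add(-36159, 193), 57199) = Mul(-35966, 57199) = -2057219234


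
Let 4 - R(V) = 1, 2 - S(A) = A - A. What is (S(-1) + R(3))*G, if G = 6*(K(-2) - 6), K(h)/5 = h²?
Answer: 420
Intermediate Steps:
K(h) = 5*h²
S(A) = 2 (S(A) = 2 - (A - A) = 2 - 1*0 = 2 + 0 = 2)
R(V) = 3 (R(V) = 4 - 1*1 = 4 - 1 = 3)
G = 84 (G = 6*(5*(-2)² - 6) = 6*(5*4 - 6) = 6*(20 - 6) = 6*14 = 84)
(S(-1) + R(3))*G = (2 + 3)*84 = 5*84 = 420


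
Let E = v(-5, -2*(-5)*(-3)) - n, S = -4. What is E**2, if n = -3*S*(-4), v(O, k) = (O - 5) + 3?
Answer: 1681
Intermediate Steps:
v(O, k) = -2 + O (v(O, k) = (-5 + O) + 3 = -2 + O)
n = -48 (n = -3*(-4)*(-4) = 12*(-4) = -48)
E = 41 (E = (-2 - 5) - 1*(-48) = -7 + 48 = 41)
E**2 = 41**2 = 1681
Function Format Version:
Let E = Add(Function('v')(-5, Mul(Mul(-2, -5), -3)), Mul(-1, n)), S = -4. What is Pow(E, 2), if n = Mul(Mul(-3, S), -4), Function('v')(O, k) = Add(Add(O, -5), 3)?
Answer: 1681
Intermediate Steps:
Function('v')(O, k) = Add(-2, O) (Function('v')(O, k) = Add(Add(-5, O), 3) = Add(-2, O))
n = -48 (n = Mul(Mul(-3, -4), -4) = Mul(12, -4) = -48)
E = 41 (E = Add(Add(-2, -5), Mul(-1, -48)) = Add(-7, 48) = 41)
Pow(E, 2) = Pow(41, 2) = 1681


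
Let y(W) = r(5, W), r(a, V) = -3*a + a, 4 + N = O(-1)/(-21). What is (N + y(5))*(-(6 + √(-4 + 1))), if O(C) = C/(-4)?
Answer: 1177/14 + 1177*I*√3/84 ≈ 84.071 + 24.269*I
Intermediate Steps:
O(C) = -C/4 (O(C) = C*(-¼) = -C/4)
N = -337/84 (N = -4 - ¼*(-1)/(-21) = -4 + (¼)*(-1/21) = -4 - 1/84 = -337/84 ≈ -4.0119)
r(a, V) = -2*a
y(W) = -10 (y(W) = -2*5 = -10)
(N + y(5))*(-(6 + √(-4 + 1))) = (-337/84 - 10)*(-(6 + √(-4 + 1))) = -(-1177)*(6 + √(-3))/84 = -(-1177)*(6 + I*√3)/84 = -1177*(-6 - I*√3)/84 = 1177/14 + 1177*I*√3/84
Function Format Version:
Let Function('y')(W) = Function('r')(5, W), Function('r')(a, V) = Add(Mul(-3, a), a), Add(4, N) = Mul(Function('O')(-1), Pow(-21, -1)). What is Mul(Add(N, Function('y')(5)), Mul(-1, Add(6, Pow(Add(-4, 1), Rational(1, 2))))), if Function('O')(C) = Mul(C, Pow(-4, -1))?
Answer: Add(Rational(1177, 14), Mul(Rational(1177, 84), I, Pow(3, Rational(1, 2)))) ≈ Add(84.071, Mul(24.269, I))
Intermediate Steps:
Function('O')(C) = Mul(Rational(-1, 4), C) (Function('O')(C) = Mul(C, Rational(-1, 4)) = Mul(Rational(-1, 4), C))
N = Rational(-337, 84) (N = Add(-4, Mul(Mul(Rational(-1, 4), -1), Pow(-21, -1))) = Add(-4, Mul(Rational(1, 4), Rational(-1, 21))) = Add(-4, Rational(-1, 84)) = Rational(-337, 84) ≈ -4.0119)
Function('r')(a, V) = Mul(-2, a)
Function('y')(W) = -10 (Function('y')(W) = Mul(-2, 5) = -10)
Mul(Add(N, Function('y')(5)), Mul(-1, Add(6, Pow(Add(-4, 1), Rational(1, 2))))) = Mul(Add(Rational(-337, 84), -10), Mul(-1, Add(6, Pow(Add(-4, 1), Rational(1, 2))))) = Mul(Rational(-1177, 84), Mul(-1, Add(6, Pow(-3, Rational(1, 2))))) = Mul(Rational(-1177, 84), Mul(-1, Add(6, Mul(I, Pow(3, Rational(1, 2)))))) = Mul(Rational(-1177, 84), Add(-6, Mul(-1, I, Pow(3, Rational(1, 2))))) = Add(Rational(1177, 14), Mul(Rational(1177, 84), I, Pow(3, Rational(1, 2))))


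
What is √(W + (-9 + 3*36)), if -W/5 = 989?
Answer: I*√4846 ≈ 69.613*I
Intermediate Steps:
W = -4945 (W = -5*989 = -4945)
√(W + (-9 + 3*36)) = √(-4945 + (-9 + 3*36)) = √(-4945 + (-9 + 108)) = √(-4945 + 99) = √(-4846) = I*√4846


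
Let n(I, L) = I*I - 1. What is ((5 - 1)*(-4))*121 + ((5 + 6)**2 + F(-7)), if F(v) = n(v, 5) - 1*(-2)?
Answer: -1765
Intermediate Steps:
n(I, L) = -1 + I**2 (n(I, L) = I**2 - 1 = -1 + I**2)
F(v) = 1 + v**2 (F(v) = (-1 + v**2) - 1*(-2) = (-1 + v**2) + 2 = 1 + v**2)
((5 - 1)*(-4))*121 + ((5 + 6)**2 + F(-7)) = ((5 - 1)*(-4))*121 + ((5 + 6)**2 + (1 + (-7)**2)) = (4*(-4))*121 + (11**2 + (1 + 49)) = -16*121 + (121 + 50) = -1936 + 171 = -1765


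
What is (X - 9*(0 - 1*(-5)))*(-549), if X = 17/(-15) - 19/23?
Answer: 2964783/115 ≈ 25781.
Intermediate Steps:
X = -676/345 (X = 17*(-1/15) - 19*1/23 = -17/15 - 19/23 = -676/345 ≈ -1.9594)
(X - 9*(0 - 1*(-5)))*(-549) = (-676/345 - 9*(0 - 1*(-5)))*(-549) = (-676/345 - 9*(0 + 5))*(-549) = (-676/345 - 9*5)*(-549) = (-676/345 - 1*45)*(-549) = (-676/345 - 45)*(-549) = -16201/345*(-549) = 2964783/115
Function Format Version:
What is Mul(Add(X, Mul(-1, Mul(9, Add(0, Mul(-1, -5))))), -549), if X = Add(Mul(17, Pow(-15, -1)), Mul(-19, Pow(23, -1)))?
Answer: Rational(2964783, 115) ≈ 25781.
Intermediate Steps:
X = Rational(-676, 345) (X = Add(Mul(17, Rational(-1, 15)), Mul(-19, Rational(1, 23))) = Add(Rational(-17, 15), Rational(-19, 23)) = Rational(-676, 345) ≈ -1.9594)
Mul(Add(X, Mul(-1, Mul(9, Add(0, Mul(-1, -5))))), -549) = Mul(Add(Rational(-676, 345), Mul(-1, Mul(9, Add(0, Mul(-1, -5))))), -549) = Mul(Add(Rational(-676, 345), Mul(-1, Mul(9, Add(0, 5)))), -549) = Mul(Add(Rational(-676, 345), Mul(-1, Mul(9, 5))), -549) = Mul(Add(Rational(-676, 345), Mul(-1, 45)), -549) = Mul(Add(Rational(-676, 345), -45), -549) = Mul(Rational(-16201, 345), -549) = Rational(2964783, 115)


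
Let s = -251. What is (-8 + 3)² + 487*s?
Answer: -122212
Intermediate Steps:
(-8 + 3)² + 487*s = (-8 + 3)² + 487*(-251) = (-5)² - 122237 = 25 - 122237 = -122212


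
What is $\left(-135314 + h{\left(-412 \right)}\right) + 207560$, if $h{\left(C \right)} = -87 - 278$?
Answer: $71881$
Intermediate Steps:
$h{\left(C \right)} = -365$
$\left(-135314 + h{\left(-412 \right)}\right) + 207560 = \left(-135314 - 365\right) + 207560 = -135679 + 207560 = 71881$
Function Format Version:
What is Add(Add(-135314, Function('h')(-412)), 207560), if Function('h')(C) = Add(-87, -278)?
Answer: 71881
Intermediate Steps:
Function('h')(C) = -365
Add(Add(-135314, Function('h')(-412)), 207560) = Add(Add(-135314, -365), 207560) = Add(-135679, 207560) = 71881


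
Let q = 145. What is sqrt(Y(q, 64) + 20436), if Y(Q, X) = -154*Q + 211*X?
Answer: 3*sqrt(1290) ≈ 107.75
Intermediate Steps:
sqrt(Y(q, 64) + 20436) = sqrt((-154*145 + 211*64) + 20436) = sqrt((-22330 + 13504) + 20436) = sqrt(-8826 + 20436) = sqrt(11610) = 3*sqrt(1290)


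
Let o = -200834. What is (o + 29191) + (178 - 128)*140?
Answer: -164643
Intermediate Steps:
(o + 29191) + (178 - 128)*140 = (-200834 + 29191) + (178 - 128)*140 = -171643 + 50*140 = -171643 + 7000 = -164643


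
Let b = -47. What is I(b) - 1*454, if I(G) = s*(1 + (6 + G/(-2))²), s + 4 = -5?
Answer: -33181/4 ≈ -8295.3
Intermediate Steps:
s = -9 (s = -4 - 5 = -9)
I(G) = -9 - 9*(6 - G/2)² (I(G) = -9*(1 + (6 + G/(-2))²) = -9*(1 + (6 + G*(-½))²) = -9*(1 + (6 - G/2)²) = -9 - 9*(6 - G/2)²)
I(b) - 1*454 = (-9 - 9*(-12 - 47)²/4) - 1*454 = (-9 - 9/4*(-59)²) - 454 = (-9 - 9/4*3481) - 454 = (-9 - 31329/4) - 454 = -31365/4 - 454 = -33181/4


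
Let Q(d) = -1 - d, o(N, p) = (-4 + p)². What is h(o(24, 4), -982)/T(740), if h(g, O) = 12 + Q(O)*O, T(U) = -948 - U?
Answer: 481665/844 ≈ 570.69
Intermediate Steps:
h(g, O) = 12 + O*(-1 - O) (h(g, O) = 12 + (-1 - O)*O = 12 + O*(-1 - O))
h(o(24, 4), -982)/T(740) = (12 - 1*(-982)*(1 - 982))/(-948 - 1*740) = (12 - 1*(-982)*(-981))/(-948 - 740) = (12 - 963342)/(-1688) = -963330*(-1/1688) = 481665/844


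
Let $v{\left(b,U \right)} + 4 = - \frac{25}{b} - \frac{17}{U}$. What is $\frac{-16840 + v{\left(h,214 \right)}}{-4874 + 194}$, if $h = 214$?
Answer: $\frac{1802329}{500760} \approx 3.5992$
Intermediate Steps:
$v{\left(b,U \right)} = -4 - \frac{25}{b} - \frac{17}{U}$ ($v{\left(b,U \right)} = -4 - \left(\frac{17}{U} + \frac{25}{b}\right) = -4 - \frac{25}{b} - \frac{17}{U}$)
$\frac{-16840 + v{\left(h,214 \right)}}{-4874 + 194} = \frac{-16840 - \left(4 + \frac{21}{107}\right)}{-4874 + 194} = \frac{-16840 - \frac{449}{107}}{-4680} = \left(-16840 - \frac{449}{107}\right) \left(- \frac{1}{4680}\right) = \left(- \frac{1802329}{107}\right) \left(- \frac{1}{4680}\right) = \frac{1802329}{500760}$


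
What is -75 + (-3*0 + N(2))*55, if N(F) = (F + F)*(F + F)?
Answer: 805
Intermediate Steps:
N(F) = 4*F**2 (N(F) = (2*F)*(2*F) = 4*F**2)
-75 + (-3*0 + N(2))*55 = -75 + (-3*0 + 4*2**2)*55 = -75 + (0 + 4*4)*55 = -75 + (0 + 16)*55 = -75 + 16*55 = -75 + 880 = 805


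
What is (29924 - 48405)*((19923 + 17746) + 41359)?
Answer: -1460516468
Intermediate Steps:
(29924 - 48405)*((19923 + 17746) + 41359) = -18481*(37669 + 41359) = -18481*79028 = -1460516468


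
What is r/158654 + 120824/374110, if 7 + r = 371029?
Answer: 3590278439/1348955635 ≈ 2.6615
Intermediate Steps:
r = 371022 (r = -7 + 371029 = 371022)
r/158654 + 120824/374110 = 371022/158654 + 120824/374110 = 371022*(1/158654) + 120824*(1/374110) = 185511/79327 + 5492/17005 = 3590278439/1348955635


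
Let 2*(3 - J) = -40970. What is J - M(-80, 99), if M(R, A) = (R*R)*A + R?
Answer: -613032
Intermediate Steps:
M(R, A) = R + A*R² (M(R, A) = R²*A + R = A*R² + R = R + A*R²)
J = 20488 (J = 3 - ½*(-40970) = 3 + 20485 = 20488)
J - M(-80, 99) = 20488 - (-80)*(1 + 99*(-80)) = 20488 - (-80)*(1 - 7920) = 20488 - (-80)*(-7919) = 20488 - 1*633520 = 20488 - 633520 = -613032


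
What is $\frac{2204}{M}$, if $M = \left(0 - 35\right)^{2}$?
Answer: $\frac{2204}{1225} \approx 1.7992$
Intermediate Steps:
$M = 1225$ ($M = \left(-35\right)^{2} = 1225$)
$\frac{2204}{M} = \frac{2204}{1225}$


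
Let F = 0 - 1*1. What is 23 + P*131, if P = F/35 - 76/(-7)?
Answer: 50454/35 ≈ 1441.5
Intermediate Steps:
F = -1 (F = 0 - 1 = -1)
P = 379/35 (P = -1/35 - 76/(-7) = -1*1/35 - 76*(-1/7) = -1/35 + 76/7 = 379/35 ≈ 10.829)
23 + P*131 = 23 + (379/35)*131 = 23 + 49649/35 = 50454/35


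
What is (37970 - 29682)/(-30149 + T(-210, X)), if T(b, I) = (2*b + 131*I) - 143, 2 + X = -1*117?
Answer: -8288/46301 ≈ -0.17900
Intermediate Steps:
X = -119 (X = -2 - 1*117 = -2 - 117 = -119)
T(b, I) = -143 + 2*b + 131*I
(37970 - 29682)/(-30149 + T(-210, X)) = (37970 - 29682)/(-30149 + (-143 + 2*(-210) + 131*(-119))) = 8288/(-30149 + (-143 - 420 - 15589)) = 8288/(-30149 - 16152) = 8288/(-46301) = 8288*(-1/46301) = -8288/46301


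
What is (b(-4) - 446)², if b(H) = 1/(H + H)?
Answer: 12737761/64 ≈ 1.9903e+5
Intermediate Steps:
b(H) = 1/(2*H)
(b(-4) - 446)² = ((½)/(-4) - 446)² = ((½)*(-¼) - 446)² = (-⅛ - 446)² = (-3569/8)² = 12737761/64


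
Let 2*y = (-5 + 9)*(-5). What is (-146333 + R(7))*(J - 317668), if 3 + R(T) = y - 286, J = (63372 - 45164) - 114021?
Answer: 60629545992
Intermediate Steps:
J = -95813 (J = 18208 - 114021 = -95813)
y = -10 (y = ((-5 + 9)*(-5))/2 = (4*(-5))/2 = (½)*(-20) = -10)
R(T) = -299 (R(T) = -3 + (-10 - 286) = -3 - 296 = -299)
(-146333 + R(7))*(J - 317668) = (-146333 - 299)*(-95813 - 317668) = -146632*(-413481) = 60629545992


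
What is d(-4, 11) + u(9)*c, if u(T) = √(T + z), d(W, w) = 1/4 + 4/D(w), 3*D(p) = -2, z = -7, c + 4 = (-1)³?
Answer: -23/4 - 5*√2 ≈ -12.821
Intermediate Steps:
c = -5 (c = -4 + (-1)³ = -4 - 1 = -5)
D(p) = -⅔ (D(p) = (⅓)*(-2) = -⅔)
d(W, w) = -23/4 (d(W, w) = 1/4 + 4/(-⅔) = 1*(¼) + 4*(-3/2) = ¼ - 6 = -23/4)
u(T) = √(-7 + T) (u(T) = √(T - 7) = √(-7 + T))
d(-4, 11) + u(9)*c = -23/4 + √(-7 + 9)*(-5) = -23/4 + √2*(-5) = -23/4 - 5*√2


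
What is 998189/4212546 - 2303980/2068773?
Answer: -363837870523/414990544098 ≈ -0.87674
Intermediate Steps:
998189/4212546 - 2303980/2068773 = 998189*(1/4212546) - 2303980*1/2068773 = 998189/4212546 - 329140/295539 = -363837870523/414990544098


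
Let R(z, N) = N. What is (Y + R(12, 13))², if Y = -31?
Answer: 324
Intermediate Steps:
(Y + R(12, 13))² = (-31 + 13)² = (-18)² = 324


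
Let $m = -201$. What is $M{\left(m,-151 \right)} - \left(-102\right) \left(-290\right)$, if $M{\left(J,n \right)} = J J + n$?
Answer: $10670$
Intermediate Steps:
$M{\left(J,n \right)} = n + J^{2}$ ($M{\left(J,n \right)} = J^{2} + n = n + J^{2}$)
$M{\left(m,-151 \right)} - \left(-102\right) \left(-290\right) = \left(-151 + \left(-201\right)^{2}\right) - \left(-102\right) \left(-290\right) = \left(-151 + 40401\right) - 29580 = 40250 - 29580 = 10670$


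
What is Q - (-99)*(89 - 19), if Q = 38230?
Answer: 45160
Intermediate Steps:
Q - (-99)*(89 - 19) = 38230 - (-99)*(89 - 19) = 38230 - (-99)*70 = 38230 - 1*(-6930) = 38230 + 6930 = 45160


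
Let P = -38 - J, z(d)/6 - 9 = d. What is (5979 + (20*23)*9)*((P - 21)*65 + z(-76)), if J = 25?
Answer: -59317578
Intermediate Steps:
z(d) = 54 + 6*d
P = -63 (P = -38 - 1*25 = -38 - 25 = -63)
(5979 + (20*23)*9)*((P - 21)*65 + z(-76)) = (5979 + (20*23)*9)*((-63 - 21)*65 + (54 + 6*(-76))) = (5979 + 460*9)*(-84*65 + (54 - 456)) = (5979 + 4140)*(-5460 - 402) = 10119*(-5862) = -59317578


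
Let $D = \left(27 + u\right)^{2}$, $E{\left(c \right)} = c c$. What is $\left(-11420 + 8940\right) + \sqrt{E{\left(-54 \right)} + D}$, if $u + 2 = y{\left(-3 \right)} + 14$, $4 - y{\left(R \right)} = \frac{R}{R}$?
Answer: $-2480 + 6 \sqrt{130} \approx -2411.6$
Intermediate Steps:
$y{\left(R \right)} = 3$ ($y{\left(R \right)} = 4 - \frac{R}{R} = 4 - 1 = 3$)
$E{\left(c \right)} = c^{2}$
$u = 15$ ($u = -2 + \left(3 + 14\right) = -2 + 17 = 15$)
$D = 1764$ ($D = \left(27 + 15\right)^{2} = 42^{2} = 1764$)
$\left(-11420 + 8940\right) + \sqrt{E{\left(-54 \right)} + D} = \left(-11420 + 8940\right) + \sqrt{\left(-54\right)^{2} + 1764} = -2480 + \sqrt{2916 + 1764} = -2480 + \sqrt{4680} = -2480 + 6 \sqrt{130}$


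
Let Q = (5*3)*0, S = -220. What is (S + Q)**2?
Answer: 48400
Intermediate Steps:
Q = 0 (Q = 15*0 = 0)
(S + Q)**2 = (-220 + 0)**2 = (-220)**2 = 48400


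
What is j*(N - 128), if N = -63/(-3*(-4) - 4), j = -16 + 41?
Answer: -27175/8 ≈ -3396.9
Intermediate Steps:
j = 25
N = -63/8 (N = -63/(12 - 4) = -63/8 ≈ -7.8750)
j*(N - 128) = 25*(-63/8 - 128) = 25*(-1087/8) = -27175/8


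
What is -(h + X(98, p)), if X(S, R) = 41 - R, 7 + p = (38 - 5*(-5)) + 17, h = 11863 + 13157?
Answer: -24988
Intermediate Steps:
h = 25020
p = 73 (p = -7 + ((38 - 5*(-5)) + 17) = -7 + ((38 + 25) + 17) = -7 + (63 + 17) = -7 + 80 = 73)
-(h + X(98, p)) = -(25020 + (41 - 1*73)) = -(25020 + (41 - 73)) = -(25020 - 32) = -1*24988 = -24988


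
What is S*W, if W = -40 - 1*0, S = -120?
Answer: 4800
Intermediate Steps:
W = -40 (W = -40 + 0 = -40)
S*W = -120*(-40) = 4800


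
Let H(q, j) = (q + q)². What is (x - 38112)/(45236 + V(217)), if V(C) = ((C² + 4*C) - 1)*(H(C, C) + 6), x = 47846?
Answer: 4867/4516566654 ≈ 1.0776e-6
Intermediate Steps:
H(q, j) = 4*q² (H(q, j) = (2*q)² = 4*q²)
V(C) = (6 + 4*C²)*(-1 + C² + 4*C) (V(C) = ((C² + 4*C) - 1)*(4*C² + 6) = (-1 + C² + 4*C)*(6 + 4*C²) = (6 + 4*C²)*(-1 + C² + 4*C))
(x - 38112)/(45236 + V(217)) = (47846 - 38112)/(45236 + (-6 + 2*217² + 4*217⁴ + 16*217³ + 24*217)) = 9734/(45236 + (-6 + 2*47089 + 4*2217373921 + 16*10218313 + 5208)) = 9734/(45236 + (-6 + 94178 + 8869495684 + 163493008 + 5208)) = 9734/(45236 + 9033088072) = 9734/9033133308 = 9734*(1/9033133308) = 4867/4516566654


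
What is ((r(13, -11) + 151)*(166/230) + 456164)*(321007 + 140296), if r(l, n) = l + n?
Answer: 24205287581377/115 ≈ 2.1048e+11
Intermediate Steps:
((r(13, -11) + 151)*(166/230) + 456164)*(321007 + 140296) = (((13 - 11) + 151)*(166/230) + 456164)*(321007 + 140296) = ((2 + 151)*(166*(1/230)) + 456164)*461303 = (153*(83/115) + 456164)*461303 = (12699/115 + 456164)*461303 = (52471559/115)*461303 = 24205287581377/115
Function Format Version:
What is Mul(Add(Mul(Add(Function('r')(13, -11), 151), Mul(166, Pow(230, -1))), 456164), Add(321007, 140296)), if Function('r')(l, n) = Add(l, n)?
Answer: Rational(24205287581377, 115) ≈ 2.1048e+11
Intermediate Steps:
Mul(Add(Mul(Add(Function('r')(13, -11), 151), Mul(166, Pow(230, -1))), 456164), Add(321007, 140296)) = Mul(Add(Mul(Add(Add(13, -11), 151), Mul(166, Pow(230, -1))), 456164), Add(321007, 140296)) = Mul(Add(Mul(Add(2, 151), Mul(166, Rational(1, 230))), 456164), 461303) = Mul(Add(Mul(153, Rational(83, 115)), 456164), 461303) = Mul(Add(Rational(12699, 115), 456164), 461303) = Mul(Rational(52471559, 115), 461303) = Rational(24205287581377, 115)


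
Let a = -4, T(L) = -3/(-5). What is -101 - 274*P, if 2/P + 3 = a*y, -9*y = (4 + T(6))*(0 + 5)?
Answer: -11497/65 ≈ -176.88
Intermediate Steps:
T(L) = 3/5 (T(L) = -3*(-1/5) = 3/5)
y = -23/9 (y = -(4 + 3/5)*(0 + 5)/9 = -23*5/45 = -1/9*23 = -23/9 ≈ -2.5556)
P = 18/65 (P = 2/(-3 - 4*(-23/9)) = 2/(-3 + 92/9) = 2/(65/9) = 2*(9/65) = 18/65 ≈ 0.27692)
-101 - 274*P = -101 - 274*18/65 = -101 - 137*36/65 = -101 - 4932/65 = -11497/65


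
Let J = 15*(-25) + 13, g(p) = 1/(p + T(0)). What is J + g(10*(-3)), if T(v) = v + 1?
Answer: -10499/29 ≈ -362.03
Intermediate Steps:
T(v) = 1 + v
g(p) = 1/(1 + p) (g(p) = 1/(p + (1 + 0)) = 1/(p + 1) = 1/(1 + p))
J = -362 (J = -375 + 13 = -362)
J + g(10*(-3)) = -362 + 1/(1 + 10*(-3)) = -362 + 1/(1 - 30) = -362 + 1/(-29) = -362 - 1/29 = -10499/29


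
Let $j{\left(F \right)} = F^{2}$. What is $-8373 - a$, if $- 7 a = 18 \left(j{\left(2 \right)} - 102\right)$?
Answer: $-8625$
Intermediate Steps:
$a = 252$ ($a = - \frac{18 \left(2^{2} - 102\right)}{7} = - \frac{18 \left(4 - 102\right)}{7} = - \frac{18 \left(-98\right)}{7} = \left(- \frac{1}{7}\right) \left(-1764\right) = 252$)
$-8373 - a = -8373 - 252 = -8625$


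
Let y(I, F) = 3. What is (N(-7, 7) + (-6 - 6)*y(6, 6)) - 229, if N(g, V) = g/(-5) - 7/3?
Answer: -3989/15 ≈ -265.93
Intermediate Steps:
N(g, V) = -7/3 - g/5 (N(g, V) = g*(-⅕) - 7*⅓ = -g/5 - 7/3 = -7/3 - g/5)
(N(-7, 7) + (-6 - 6)*y(6, 6)) - 229 = ((-7/3 - ⅕*(-7)) + (-6 - 6)*3) - 229 = ((-7/3 + 7/5) - 12*3) - 229 = (-14/15 - 36) - 229 = -554/15 - 229 = -3989/15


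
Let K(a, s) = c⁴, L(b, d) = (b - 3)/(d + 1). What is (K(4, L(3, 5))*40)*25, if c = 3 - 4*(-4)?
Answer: 130321000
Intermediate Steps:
L(b, d) = (-3 + b)/(1 + d)
c = 19 (c = 3 + 16 = 19)
K(a, s) = 130321 (K(a, s) = 19⁴ = 130321)
(K(4, L(3, 5))*40)*25 = (130321*40)*25 = 5212840*25 = 130321000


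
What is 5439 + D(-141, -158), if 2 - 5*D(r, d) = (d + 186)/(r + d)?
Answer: 8131931/1495 ≈ 5439.4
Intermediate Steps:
D(r, d) = ⅖ - (186 + d)/(5*(d + r)) (D(r, d) = ⅖ - (d + 186)/(5*(r + d)) = ⅖ - (186 + d)/(5*(d + r)))
5439 + D(-141, -158) = 5439 + (-186 - 158 + 2*(-141))/(5*(-158 - 141)) = 5439 + (⅕)*(-186 - 158 - 282)/(-299) = 5439 + (⅕)*(-1/299)*(-626) = 5439 + 626/1495 = 8131931/1495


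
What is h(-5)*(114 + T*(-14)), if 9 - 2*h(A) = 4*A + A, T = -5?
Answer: 3128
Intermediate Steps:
h(A) = 9/2 - 5*A/2 (h(A) = 9/2 - (4*A + A)/2 = 9/2 - 5*A/2)
h(-5)*(114 + T*(-14)) = (9/2 - 5/2*(-5))*(114 - 5*(-14)) = (9/2 + 25/2)*(114 + 70) = 17*184 = 3128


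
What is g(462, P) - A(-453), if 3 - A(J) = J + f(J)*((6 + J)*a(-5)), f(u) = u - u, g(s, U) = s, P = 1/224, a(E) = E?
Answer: 6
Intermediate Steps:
P = 1/224 ≈ 0.0044643
f(u) = 0
A(J) = 3 - J (A(J) = 3 - (J + 0*((6 + J)*(-5))) = 3 - (J + 0*(-30 - 5*J)) = 3 - (J + 0) = 3 - J)
g(462, P) - A(-453) = 462 - (3 - 1*(-453)) = 462 - (3 + 453) = 462 - 1*456 = 462 - 456 = 6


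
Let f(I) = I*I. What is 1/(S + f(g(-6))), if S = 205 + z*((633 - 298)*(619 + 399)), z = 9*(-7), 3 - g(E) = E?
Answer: -1/21484604 ≈ -4.6545e-8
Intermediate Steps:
g(E) = 3 - E
z = -63
S = -21484685 (S = 205 - 63*(633 - 298)*(619 + 399) = 205 - 21105*1018 = 205 - 63*341030 = 205 - 21484890 = -21484685)
f(I) = I²
1/(S + f(g(-6))) = 1/(-21484685 + (3 - 1*(-6))²) = 1/(-21484685 + (3 + 6)²) = 1/(-21484685 + 9²) = 1/(-21484685 + 81) = 1/(-21484604) = -1/21484604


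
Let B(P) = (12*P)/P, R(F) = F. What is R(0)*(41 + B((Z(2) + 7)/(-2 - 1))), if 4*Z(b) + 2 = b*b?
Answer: 0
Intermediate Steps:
Z(b) = -½ + b²/4 (Z(b) = -½ + (b*b)/4 = -½ + b²/4)
B(P) = 12
R(0)*(41 + B((Z(2) + 7)/(-2 - 1))) = 0*(41 + 12) = 0*53 = 0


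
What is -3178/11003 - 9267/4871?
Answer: -117444839/53595613 ≈ -2.1913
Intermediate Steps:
-3178/11003 - 9267/4871 = -117444839/53595613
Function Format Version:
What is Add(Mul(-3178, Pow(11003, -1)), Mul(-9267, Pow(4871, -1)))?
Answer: Rational(-117444839, 53595613) ≈ -2.1913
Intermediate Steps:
Add(Mul(-3178, Pow(11003, -1)), Mul(-9267, Pow(4871, -1))) = Add(Mul(-3178, Rational(1, 11003)), Mul(-9267, Rational(1, 4871))) = Add(Rational(-3178, 11003), Rational(-9267, 4871)) = Rational(-117444839, 53595613)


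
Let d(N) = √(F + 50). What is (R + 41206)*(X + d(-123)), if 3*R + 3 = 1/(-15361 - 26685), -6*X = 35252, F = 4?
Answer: -45805711054957/189207 + 5197516289*√6/42046 ≈ -2.4179e+8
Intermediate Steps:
X = -17626/3 (X = -⅙*35252 = -17626/3 ≈ -5875.3)
R = -126139/126138 (R = -1 + 1/(3*(-15361 - 26685)) = -1 + (⅓)/(-42046) = -1 + (⅓)*(-1/42046) = -1 - 1/126138 = -126139/126138 ≈ -1.0000)
d(N) = 3*√6 (d(N) = √(4 + 50) = √54 = 3*√6)
(R + 41206)*(X + d(-123)) = (-126139/126138 + 41206)*(-17626/3 + 3*√6) = 5197516289*(-17626/3 + 3*√6)/126138 = -45805711054957/189207 + 5197516289*√6/42046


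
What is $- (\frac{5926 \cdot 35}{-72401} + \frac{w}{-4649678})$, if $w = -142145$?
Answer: $\frac{136299753405}{48091619554} \approx 2.8342$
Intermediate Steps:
$- (\frac{5926 \cdot 35}{-72401} + \frac{w}{-4649678}) = - (\frac{5926 \cdot 35}{-72401} - \frac{142145}{-4649678}) = - (207410 \left(- \frac{1}{72401}\right) - - \frac{142145}{4649678}) = - (- \frac{29630}{10343} + \frac{142145}{4649678}) = \left(-1\right) \left(- \frac{136299753405}{48091619554}\right) = \frac{136299753405}{48091619554}$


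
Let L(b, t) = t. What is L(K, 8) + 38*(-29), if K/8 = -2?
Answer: -1094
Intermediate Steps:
K = -16 (K = 8*(-2) = -16)
L(K, 8) + 38*(-29) = 8 + 38*(-29) = 8 - 1102 = -1094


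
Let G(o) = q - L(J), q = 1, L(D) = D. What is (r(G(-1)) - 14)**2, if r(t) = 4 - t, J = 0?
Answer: 121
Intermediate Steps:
G(o) = 1 (G(o) = 1 - 1*0 = 1 + 0 = 1)
(r(G(-1)) - 14)**2 = ((4 - 1*1) - 14)**2 = ((4 - 1) - 14)**2 = (3 - 14)**2 = (-11)**2 = 121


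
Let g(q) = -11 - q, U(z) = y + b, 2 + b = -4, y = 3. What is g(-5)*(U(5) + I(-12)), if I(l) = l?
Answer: 90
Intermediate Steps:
b = -6 (b = -2 - 4 = -6)
U(z) = -3 (U(z) = 3 - 6 = -3)
g(-5)*(U(5) + I(-12)) = (-11 - 1*(-5))*(-3 - 12) = (-11 + 5)*(-15) = -6*(-15) = 90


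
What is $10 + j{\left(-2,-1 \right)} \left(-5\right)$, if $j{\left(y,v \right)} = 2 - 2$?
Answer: $10$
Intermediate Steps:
$j{\left(y,v \right)} = 0$
$10 + j{\left(-2,-1 \right)} \left(-5\right) = 10 + 0 \left(-5\right) = 10 + 0 = 10$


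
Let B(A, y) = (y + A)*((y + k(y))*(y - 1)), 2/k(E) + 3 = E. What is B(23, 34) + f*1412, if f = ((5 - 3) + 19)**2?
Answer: 21289788/31 ≈ 6.8677e+5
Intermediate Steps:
f = 441 (f = (2 + 19)**2 = 21**2 = 441)
k(E) = 2/(-3 + E)
B(A, y) = (-1 + y)*(A + y)*(y + 2/(-3 + y)) (B(A, y) = (y + A)*((y + 2/(-3 + y))*(y - 1)) = (A + y)*((y + 2/(-3 + y))*(-1 + y)) = (A + y)*((-1 + y)*(y + 2/(-3 + y))) = (-1 + y)*(A + y)*(y + 2/(-3 + y)))
B(23, 34) + f*1412 = (-2*23 - 2*34 + 2*34**2 + 2*23*34 + 34*(-3 + 34)*(34**2 - 1*23 - 1*34 + 23*34))/(-3 + 34) + 441*1412 = (-46 - 68 + 2*1156 + 1564 + 34*31*(1156 - 23 - 34 + 782))/31 + 622692 = (-46 - 68 + 2312 + 1564 + 34*31*1881)/31 + 622692 = (-46 - 68 + 2312 + 1564 + 1982574)/31 + 622692 = (1/31)*1986336 + 622692 = 1986336/31 + 622692 = 21289788/31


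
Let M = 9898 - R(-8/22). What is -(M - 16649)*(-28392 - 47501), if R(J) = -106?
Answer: -504308985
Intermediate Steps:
M = 10004 (M = 9898 - 1*(-106) = 9898 + 106 = 10004)
-(M - 16649)*(-28392 - 47501) = -(10004 - 16649)*(-28392 - 47501) = -(-6645)*(-75893) = -1*504308985 = -504308985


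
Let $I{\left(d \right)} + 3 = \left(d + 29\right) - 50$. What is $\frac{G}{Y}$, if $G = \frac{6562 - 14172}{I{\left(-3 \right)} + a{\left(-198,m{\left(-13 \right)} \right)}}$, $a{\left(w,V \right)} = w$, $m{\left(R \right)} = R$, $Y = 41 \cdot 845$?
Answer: $\frac{1522}{1559025} \approx 0.00097625$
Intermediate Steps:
$Y = 34645$
$I{\left(d \right)} = -24 + d$ ($I{\left(d \right)} = -3 + \left(\left(d + 29\right) - 50\right) = -3 + \left(\left(29 + d\right) - 50\right) = -3 + \left(-21 + d\right) = -24 + d$)
$G = \frac{1522}{45}$ ($G = \frac{6562 - 14172}{\left(-24 - 3\right) - 198} = - \frac{7610}{-27 - 198} = - \frac{7610}{-225} = \left(-7610\right) \left(- \frac{1}{225}\right) = \frac{1522}{45} \approx 33.822$)
$\frac{G}{Y} = \frac{1522}{45 \cdot 34645} = \frac{1522}{45} \cdot \frac{1}{34645} = \frac{1522}{1559025}$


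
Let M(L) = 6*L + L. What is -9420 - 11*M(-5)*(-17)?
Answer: -15965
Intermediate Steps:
M(L) = 7*L
-9420 - 11*M(-5)*(-17) = -9420 - 11*(7*(-5))*(-17) = -9420 - 11*(-35)*(-17) = -9420 - (-385)*(-17) = -9420 - 1*6545 = -9420 - 6545 = -15965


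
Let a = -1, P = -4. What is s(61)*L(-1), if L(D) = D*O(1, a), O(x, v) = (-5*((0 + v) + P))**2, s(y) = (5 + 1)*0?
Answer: 0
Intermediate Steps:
s(y) = 0 (s(y) = 6*0 = 0)
O(x, v) = (20 - 5*v)**2 (O(x, v) = (-5*((0 + v) - 4))**2 = (-5*(v - 4))**2 = (-5*(-4 + v))**2 = (20 - 5*v)**2)
L(D) = 625*D (L(D) = D*(25*(-4 - 1)**2) = D*(25*(-5)**2) = D*(25*25) = D*625 = 625*D)
s(61)*L(-1) = 0*(625*(-1)) = 0*(-625) = 0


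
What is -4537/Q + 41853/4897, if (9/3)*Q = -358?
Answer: 81636441/1753126 ≈ 46.566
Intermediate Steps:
Q = -358/3 (Q = (⅓)*(-358) = -358/3 ≈ -119.33)
-4537/Q + 41853/4897 = -4537/(-358/3) + 41853/4897 = -4537*(-3/358) + 41853*(1/4897) = 13611/358 + 41853/4897 = 81636441/1753126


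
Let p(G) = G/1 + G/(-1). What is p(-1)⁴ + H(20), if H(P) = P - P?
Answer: 0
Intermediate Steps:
H(P) = 0
p(G) = 0 (p(G) = G*1 + G*(-1) = G - G = 0)
p(-1)⁴ + H(20) = 0⁴ + 0 = 0 + 0 = 0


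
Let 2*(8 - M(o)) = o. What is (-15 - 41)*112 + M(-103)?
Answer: -12425/2 ≈ -6212.5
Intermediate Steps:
M(o) = 8 - o/2
(-15 - 41)*112 + M(-103) = (-15 - 41)*112 + (8 - ½*(-103)) = -56*112 + (8 + 103/2) = -6272 + 119/2 = -12425/2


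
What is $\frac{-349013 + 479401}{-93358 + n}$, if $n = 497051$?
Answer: $\frac{130388}{403693} \approx 0.32299$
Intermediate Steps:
$\frac{-349013 + 479401}{-93358 + n} = \frac{-349013 + 479401}{-93358 + 497051} = \frac{130388}{403693}$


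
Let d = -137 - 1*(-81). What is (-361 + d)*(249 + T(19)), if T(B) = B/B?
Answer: -104250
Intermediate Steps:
T(B) = 1
d = -56 (d = -137 + 81 = -56)
(-361 + d)*(249 + T(19)) = (-361 - 56)*(249 + 1) = -417*250 = -104250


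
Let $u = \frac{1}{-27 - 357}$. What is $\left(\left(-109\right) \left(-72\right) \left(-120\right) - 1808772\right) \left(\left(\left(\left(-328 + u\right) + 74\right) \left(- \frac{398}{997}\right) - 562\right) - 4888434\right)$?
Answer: $\frac{214507517862442051}{15952} \approx 1.3447 \cdot 10^{13}$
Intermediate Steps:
$u = - \frac{1}{384}$ ($u = \frac{1}{-384} = - \frac{1}{384} \approx -0.0026042$)
$\left(\left(-109\right) \left(-72\right) \left(-120\right) - 1808772\right) \left(\left(\left(\left(-328 + u\right) + 74\right) \left(- \frac{398}{997}\right) - 562\right) - 4888434\right) = \left(\left(-109\right) \left(-72\right) \left(-120\right) - 1808772\right) \left(\left(\left(\left(-328 - \frac{1}{384}\right) + 74\right) \left(- \frac{398}{997}\right) - 562\right) - 4888434\right) = \left(7848 \left(-120\right) - 1808772\right) \left(\left(\left(- \frac{125953}{384} + 74\right) \left(\left(-398\right) \frac{1}{997}\right) - 562\right) - 4888434\right) = \left(-941760 - 1808772\right) \left(\left(\left(- \frac{97537}{384}\right) \left(- \frac{398}{997}\right) - 562\right) - 4888434\right) = - 2750532 \left(\left(\frac{19409863}{191424} - 562\right) - 4888434\right) = - 2750532 \left(- \frac{88170425}{191424} - 4888434\right) = \left(-2750532\right) \left(- \frac{935851760441}{191424}\right) = \frac{214507517862442051}{15952}$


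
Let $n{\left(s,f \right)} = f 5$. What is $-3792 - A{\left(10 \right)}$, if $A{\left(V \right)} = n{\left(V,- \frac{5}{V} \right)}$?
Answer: $- \frac{7579}{2} \approx -3789.5$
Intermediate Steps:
$n{\left(s,f \right)} = 5 f$
$A{\left(V \right)} = - \frac{25}{V}$ ($A{\left(V \right)} = 5 \left(- \frac{5}{V}\right) = - \frac{25}{V}$)
$-3792 - A{\left(10 \right)} = -3792 - - \frac{25}{10} = -3792 - \left(-25\right) \frac{1}{10} = -3792 - - \frac{5}{2} = -3792 + \frac{5}{2} = - \frac{7579}{2}$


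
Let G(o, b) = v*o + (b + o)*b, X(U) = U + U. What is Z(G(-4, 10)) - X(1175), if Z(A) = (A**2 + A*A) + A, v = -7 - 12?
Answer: 34778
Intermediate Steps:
X(U) = 2*U
v = -19
G(o, b) = -19*o + b*(b + o) (G(o, b) = -19*o + (b + o)*b = -19*o + b*(b + o))
Z(A) = A + 2*A**2 (Z(A) = (A**2 + A**2) + A = 2*A**2 + A = A + 2*A**2)
Z(G(-4, 10)) - X(1175) = (10**2 - 19*(-4) + 10*(-4))*(1 + 2*(10**2 - 19*(-4) + 10*(-4))) - 2*1175 = (100 + 76 - 40)*(1 + 2*(100 + 76 - 40)) - 1*2350 = 136*(1 + 2*136) - 2350 = 136*(1 + 272) - 2350 = 136*273 - 2350 = 37128 - 2350 = 34778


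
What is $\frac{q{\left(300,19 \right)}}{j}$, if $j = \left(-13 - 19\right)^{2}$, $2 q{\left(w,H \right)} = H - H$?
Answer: $0$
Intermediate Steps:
$q{\left(w,H \right)} = 0$ ($q{\left(w,H \right)} = \frac{H - H}{2} = \frac{1}{2} \cdot 0 = 0$)
$j = 1024$ ($j = \left(-32\right)^{2} = 1024$)
$\frac{q{\left(300,19 \right)}}{j} = \frac{0}{1024} = 0 \cdot \frac{1}{1024} = 0$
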